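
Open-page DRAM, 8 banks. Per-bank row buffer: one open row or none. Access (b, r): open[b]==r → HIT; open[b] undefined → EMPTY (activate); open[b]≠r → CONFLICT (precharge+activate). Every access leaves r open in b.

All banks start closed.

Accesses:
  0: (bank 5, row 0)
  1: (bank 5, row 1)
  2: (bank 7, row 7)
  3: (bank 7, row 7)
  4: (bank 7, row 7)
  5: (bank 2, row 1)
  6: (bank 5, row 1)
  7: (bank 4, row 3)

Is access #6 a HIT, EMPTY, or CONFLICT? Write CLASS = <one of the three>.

CLASS = HIT

0: bank 5 row 0 — prev None → EMPTY
1: bank 5 row 1 — prev 0 → CONFLICT
2: bank 7 row 7 — prev None → EMPTY
3: bank 7 row 7 — prev 7 → HIT
4: bank 7 row 7 — prev 7 → HIT
5: bank 2 row 1 — prev None → EMPTY
6: bank 5 row 1 — prev 1 → HIT
7: bank 4 row 3 — prev None → EMPTY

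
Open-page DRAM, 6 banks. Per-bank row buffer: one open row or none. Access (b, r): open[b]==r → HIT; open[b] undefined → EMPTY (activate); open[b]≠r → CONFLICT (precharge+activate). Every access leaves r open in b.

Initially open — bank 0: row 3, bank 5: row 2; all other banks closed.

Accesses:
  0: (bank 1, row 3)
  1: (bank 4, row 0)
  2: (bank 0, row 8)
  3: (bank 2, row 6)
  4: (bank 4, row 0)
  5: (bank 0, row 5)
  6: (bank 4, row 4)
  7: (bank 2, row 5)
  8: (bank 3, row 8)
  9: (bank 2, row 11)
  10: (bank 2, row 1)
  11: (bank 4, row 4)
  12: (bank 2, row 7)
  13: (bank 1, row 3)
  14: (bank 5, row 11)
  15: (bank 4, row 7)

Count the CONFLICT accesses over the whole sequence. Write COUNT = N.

COUNT = 9

  [0] b1 r3: no row ⇒ E
  [1] b4 r0: no row ⇒ E
  [2] b0 r8: had r3 ⇒ C
  [3] b2 r6: no row ⇒ E
  [4] b4 r0: had r0 ⇒ H
  [5] b0 r5: had r8 ⇒ C
  [6] b4 r4: had r0 ⇒ C
  [7] b2 r5: had r6 ⇒ C
  [8] b3 r8: no row ⇒ E
  [9] b2 r11: had r5 ⇒ C
  [10] b2 r1: had r11 ⇒ C
  [11] b4 r4: had r4 ⇒ H
  [12] b2 r7: had r1 ⇒ C
  [13] b1 r3: had r3 ⇒ H
  [14] b5 r11: had r2 ⇒ C
  [15] b4 r7: had r4 ⇒ C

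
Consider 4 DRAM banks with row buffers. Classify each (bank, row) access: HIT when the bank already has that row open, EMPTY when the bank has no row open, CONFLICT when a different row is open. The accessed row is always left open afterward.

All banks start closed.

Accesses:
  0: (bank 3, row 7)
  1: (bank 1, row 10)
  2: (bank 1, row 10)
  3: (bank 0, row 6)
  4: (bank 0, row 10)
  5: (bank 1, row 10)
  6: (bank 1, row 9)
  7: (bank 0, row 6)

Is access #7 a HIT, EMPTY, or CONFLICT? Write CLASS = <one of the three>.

CLASS = CONFLICT

step 0: bank3 None->7 [EMPTY]
step 1: bank1 None->10 [EMPTY]
step 2: bank1 10->10 [HIT]
step 3: bank0 None->6 [EMPTY]
step 4: bank0 6->10 [CONFLICT]
step 5: bank1 10->10 [HIT]
step 6: bank1 10->9 [CONFLICT]
step 7: bank0 10->6 [CONFLICT]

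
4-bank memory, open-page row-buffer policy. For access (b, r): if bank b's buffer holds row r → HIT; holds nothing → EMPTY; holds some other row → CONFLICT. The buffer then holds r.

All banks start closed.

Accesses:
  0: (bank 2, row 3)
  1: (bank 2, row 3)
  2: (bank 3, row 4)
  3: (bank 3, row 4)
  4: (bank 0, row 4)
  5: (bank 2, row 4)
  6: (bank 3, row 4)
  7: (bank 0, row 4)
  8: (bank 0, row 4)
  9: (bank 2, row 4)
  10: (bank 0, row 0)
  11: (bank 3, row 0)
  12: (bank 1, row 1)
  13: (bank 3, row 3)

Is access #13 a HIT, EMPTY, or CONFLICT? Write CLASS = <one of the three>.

  [0] b2 r3: no row ⇒ E
  [1] b2 r3: had r3 ⇒ H
  [2] b3 r4: no row ⇒ E
  [3] b3 r4: had r4 ⇒ H
  [4] b0 r4: no row ⇒ E
  [5] b2 r4: had r3 ⇒ C
  [6] b3 r4: had r4 ⇒ H
  [7] b0 r4: had r4 ⇒ H
  [8] b0 r4: had r4 ⇒ H
  [9] b2 r4: had r4 ⇒ H
  [10] b0 r0: had r4 ⇒ C
  [11] b3 r0: had r4 ⇒ C
  [12] b1 r1: no row ⇒ E
  [13] b3 r3: had r0 ⇒ C

CLASS = CONFLICT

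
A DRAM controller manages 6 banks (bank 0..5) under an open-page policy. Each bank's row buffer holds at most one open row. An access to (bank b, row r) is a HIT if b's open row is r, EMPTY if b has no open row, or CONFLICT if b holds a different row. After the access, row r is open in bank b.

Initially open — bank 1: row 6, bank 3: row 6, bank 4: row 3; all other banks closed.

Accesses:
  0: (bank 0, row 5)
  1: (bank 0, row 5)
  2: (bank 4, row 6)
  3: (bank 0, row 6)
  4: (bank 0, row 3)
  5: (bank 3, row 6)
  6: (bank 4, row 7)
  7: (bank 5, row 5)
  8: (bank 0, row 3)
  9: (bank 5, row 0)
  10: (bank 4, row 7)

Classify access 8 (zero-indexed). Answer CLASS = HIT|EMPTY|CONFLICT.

CLASS = HIT

0: bank 0 row 5 — prev None → EMPTY
1: bank 0 row 5 — prev 5 → HIT
2: bank 4 row 6 — prev 3 → CONFLICT
3: bank 0 row 6 — prev 5 → CONFLICT
4: bank 0 row 3 — prev 6 → CONFLICT
5: bank 3 row 6 — prev 6 → HIT
6: bank 4 row 7 — prev 6 → CONFLICT
7: bank 5 row 5 — prev None → EMPTY
8: bank 0 row 3 — prev 3 → HIT
9: bank 5 row 0 — prev 5 → CONFLICT
10: bank 4 row 7 — prev 7 → HIT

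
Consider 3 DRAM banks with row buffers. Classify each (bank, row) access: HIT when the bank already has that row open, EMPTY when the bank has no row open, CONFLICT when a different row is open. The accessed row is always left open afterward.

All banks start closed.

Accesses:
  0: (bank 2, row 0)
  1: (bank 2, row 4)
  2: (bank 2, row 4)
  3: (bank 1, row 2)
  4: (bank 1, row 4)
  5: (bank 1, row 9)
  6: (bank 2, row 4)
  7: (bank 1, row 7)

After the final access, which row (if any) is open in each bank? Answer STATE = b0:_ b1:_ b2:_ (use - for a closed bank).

#0 (2,0) E
#1 (2,4) C  (was 0)
#2 (2,4) H  (was 4)
#3 (1,2) E
#4 (1,4) C  (was 2)
#5 (1,9) C  (was 4)
#6 (2,4) H  (was 4)
#7 (1,7) C  (was 9)

STATE = b0:- b1:7 b2:4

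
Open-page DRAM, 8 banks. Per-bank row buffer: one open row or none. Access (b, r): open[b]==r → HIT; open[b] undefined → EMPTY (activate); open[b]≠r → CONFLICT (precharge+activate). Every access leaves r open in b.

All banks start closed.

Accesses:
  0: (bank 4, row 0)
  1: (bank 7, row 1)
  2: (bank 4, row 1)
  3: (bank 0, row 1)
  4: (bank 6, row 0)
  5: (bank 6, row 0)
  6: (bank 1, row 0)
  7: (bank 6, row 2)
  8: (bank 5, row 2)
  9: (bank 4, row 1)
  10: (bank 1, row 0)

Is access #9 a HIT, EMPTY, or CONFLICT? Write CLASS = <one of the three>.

#0 (4,0) E
#1 (7,1) E
#2 (4,1) C  (was 0)
#3 (0,1) E
#4 (6,0) E
#5 (6,0) H  (was 0)
#6 (1,0) E
#7 (6,2) C  (was 0)
#8 (5,2) E
#9 (4,1) H  (was 1)
#10 (1,0) H  (was 0)

CLASS = HIT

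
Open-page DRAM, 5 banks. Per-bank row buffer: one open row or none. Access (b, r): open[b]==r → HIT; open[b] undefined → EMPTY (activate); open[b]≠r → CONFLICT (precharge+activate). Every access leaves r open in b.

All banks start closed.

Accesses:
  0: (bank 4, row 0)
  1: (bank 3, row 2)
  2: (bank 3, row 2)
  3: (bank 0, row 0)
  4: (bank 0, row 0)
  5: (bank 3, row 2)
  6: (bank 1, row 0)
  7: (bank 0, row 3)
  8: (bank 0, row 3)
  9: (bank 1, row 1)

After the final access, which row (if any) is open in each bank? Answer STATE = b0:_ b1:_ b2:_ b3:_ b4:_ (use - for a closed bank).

  [0] b4 r0: no row ⇒ E
  [1] b3 r2: no row ⇒ E
  [2] b3 r2: had r2 ⇒ H
  [3] b0 r0: no row ⇒ E
  [4] b0 r0: had r0 ⇒ H
  [5] b3 r2: had r2 ⇒ H
  [6] b1 r0: no row ⇒ E
  [7] b0 r3: had r0 ⇒ C
  [8] b0 r3: had r3 ⇒ H
  [9] b1 r1: had r0 ⇒ C

STATE = b0:3 b1:1 b2:- b3:2 b4:0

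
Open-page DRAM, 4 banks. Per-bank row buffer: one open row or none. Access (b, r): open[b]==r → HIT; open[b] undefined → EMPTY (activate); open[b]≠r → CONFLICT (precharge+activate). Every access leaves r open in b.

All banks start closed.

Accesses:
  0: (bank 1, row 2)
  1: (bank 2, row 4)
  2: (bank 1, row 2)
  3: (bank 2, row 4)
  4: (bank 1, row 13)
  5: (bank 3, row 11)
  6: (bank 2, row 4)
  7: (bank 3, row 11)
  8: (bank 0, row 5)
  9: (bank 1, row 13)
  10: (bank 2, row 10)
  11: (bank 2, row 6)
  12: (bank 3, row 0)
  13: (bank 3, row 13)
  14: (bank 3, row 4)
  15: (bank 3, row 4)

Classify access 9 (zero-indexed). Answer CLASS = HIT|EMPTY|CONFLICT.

  [0] b1 r2: no row ⇒ E
  [1] b2 r4: no row ⇒ E
  [2] b1 r2: had r2 ⇒ H
  [3] b2 r4: had r4 ⇒ H
  [4] b1 r13: had r2 ⇒ C
  [5] b3 r11: no row ⇒ E
  [6] b2 r4: had r4 ⇒ H
  [7] b3 r11: had r11 ⇒ H
  [8] b0 r5: no row ⇒ E
  [9] b1 r13: had r13 ⇒ H
  [10] b2 r10: had r4 ⇒ C
  [11] b2 r6: had r10 ⇒ C
  [12] b3 r0: had r11 ⇒ C
  [13] b3 r13: had r0 ⇒ C
  [14] b3 r4: had r13 ⇒ C
  [15] b3 r4: had r4 ⇒ H

CLASS = HIT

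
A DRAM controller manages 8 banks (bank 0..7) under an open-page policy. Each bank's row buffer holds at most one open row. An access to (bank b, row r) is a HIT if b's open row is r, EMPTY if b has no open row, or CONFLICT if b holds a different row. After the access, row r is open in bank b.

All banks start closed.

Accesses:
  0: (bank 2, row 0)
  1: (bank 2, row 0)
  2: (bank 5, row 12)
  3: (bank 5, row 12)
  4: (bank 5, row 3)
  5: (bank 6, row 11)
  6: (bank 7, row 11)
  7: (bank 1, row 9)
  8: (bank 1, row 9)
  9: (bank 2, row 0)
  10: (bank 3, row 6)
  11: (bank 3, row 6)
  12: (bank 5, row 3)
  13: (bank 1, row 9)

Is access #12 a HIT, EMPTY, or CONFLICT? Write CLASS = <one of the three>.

CLASS = HIT

step 0: bank2 None->0 [EMPTY]
step 1: bank2 0->0 [HIT]
step 2: bank5 None->12 [EMPTY]
step 3: bank5 12->12 [HIT]
step 4: bank5 12->3 [CONFLICT]
step 5: bank6 None->11 [EMPTY]
step 6: bank7 None->11 [EMPTY]
step 7: bank1 None->9 [EMPTY]
step 8: bank1 9->9 [HIT]
step 9: bank2 0->0 [HIT]
step 10: bank3 None->6 [EMPTY]
step 11: bank3 6->6 [HIT]
step 12: bank5 3->3 [HIT]
step 13: bank1 9->9 [HIT]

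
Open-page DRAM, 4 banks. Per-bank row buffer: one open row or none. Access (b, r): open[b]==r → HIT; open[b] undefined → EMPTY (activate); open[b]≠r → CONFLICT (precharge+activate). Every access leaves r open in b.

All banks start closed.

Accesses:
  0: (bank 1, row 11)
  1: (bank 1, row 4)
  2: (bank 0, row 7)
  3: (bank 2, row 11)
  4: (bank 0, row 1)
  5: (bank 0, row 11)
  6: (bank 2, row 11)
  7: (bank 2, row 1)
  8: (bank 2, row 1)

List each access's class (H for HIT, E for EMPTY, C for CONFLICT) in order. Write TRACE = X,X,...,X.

step 0: bank1 None->11 [EMPTY]
step 1: bank1 11->4 [CONFLICT]
step 2: bank0 None->7 [EMPTY]
step 3: bank2 None->11 [EMPTY]
step 4: bank0 7->1 [CONFLICT]
step 5: bank0 1->11 [CONFLICT]
step 6: bank2 11->11 [HIT]
step 7: bank2 11->1 [CONFLICT]
step 8: bank2 1->1 [HIT]

TRACE = E,C,E,E,C,C,H,C,H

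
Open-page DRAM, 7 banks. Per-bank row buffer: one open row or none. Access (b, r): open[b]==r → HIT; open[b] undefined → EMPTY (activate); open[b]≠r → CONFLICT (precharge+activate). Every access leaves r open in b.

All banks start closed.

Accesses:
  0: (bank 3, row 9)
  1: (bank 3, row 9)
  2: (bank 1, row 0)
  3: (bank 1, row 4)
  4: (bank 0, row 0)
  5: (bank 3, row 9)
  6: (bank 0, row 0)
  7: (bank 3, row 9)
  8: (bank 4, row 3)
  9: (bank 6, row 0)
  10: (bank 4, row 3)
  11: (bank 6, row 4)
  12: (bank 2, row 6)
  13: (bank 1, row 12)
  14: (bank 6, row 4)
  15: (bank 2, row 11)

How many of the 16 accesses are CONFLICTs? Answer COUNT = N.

COUNT = 4

step 0: bank3 None->9 [EMPTY]
step 1: bank3 9->9 [HIT]
step 2: bank1 None->0 [EMPTY]
step 3: bank1 0->4 [CONFLICT]
step 4: bank0 None->0 [EMPTY]
step 5: bank3 9->9 [HIT]
step 6: bank0 0->0 [HIT]
step 7: bank3 9->9 [HIT]
step 8: bank4 None->3 [EMPTY]
step 9: bank6 None->0 [EMPTY]
step 10: bank4 3->3 [HIT]
step 11: bank6 0->4 [CONFLICT]
step 12: bank2 None->6 [EMPTY]
step 13: bank1 4->12 [CONFLICT]
step 14: bank6 4->4 [HIT]
step 15: bank2 6->11 [CONFLICT]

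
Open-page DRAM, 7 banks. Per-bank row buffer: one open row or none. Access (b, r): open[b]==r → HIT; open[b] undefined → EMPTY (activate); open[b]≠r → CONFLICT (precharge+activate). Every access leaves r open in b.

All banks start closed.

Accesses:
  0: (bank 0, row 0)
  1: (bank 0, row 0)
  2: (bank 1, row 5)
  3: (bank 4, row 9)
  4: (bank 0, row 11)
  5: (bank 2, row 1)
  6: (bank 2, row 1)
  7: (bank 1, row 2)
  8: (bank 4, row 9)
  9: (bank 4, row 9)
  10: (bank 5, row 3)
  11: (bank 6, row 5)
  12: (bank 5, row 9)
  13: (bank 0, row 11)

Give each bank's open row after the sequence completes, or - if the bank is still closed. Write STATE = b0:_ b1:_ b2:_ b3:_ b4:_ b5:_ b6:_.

0: bank 0 row 0 — prev None → EMPTY
1: bank 0 row 0 — prev 0 → HIT
2: bank 1 row 5 — prev None → EMPTY
3: bank 4 row 9 — prev None → EMPTY
4: bank 0 row 11 — prev 0 → CONFLICT
5: bank 2 row 1 — prev None → EMPTY
6: bank 2 row 1 — prev 1 → HIT
7: bank 1 row 2 — prev 5 → CONFLICT
8: bank 4 row 9 — prev 9 → HIT
9: bank 4 row 9 — prev 9 → HIT
10: bank 5 row 3 — prev None → EMPTY
11: bank 6 row 5 — prev None → EMPTY
12: bank 5 row 9 — prev 3 → CONFLICT
13: bank 0 row 11 — prev 11 → HIT

STATE = b0:11 b1:2 b2:1 b3:- b4:9 b5:9 b6:5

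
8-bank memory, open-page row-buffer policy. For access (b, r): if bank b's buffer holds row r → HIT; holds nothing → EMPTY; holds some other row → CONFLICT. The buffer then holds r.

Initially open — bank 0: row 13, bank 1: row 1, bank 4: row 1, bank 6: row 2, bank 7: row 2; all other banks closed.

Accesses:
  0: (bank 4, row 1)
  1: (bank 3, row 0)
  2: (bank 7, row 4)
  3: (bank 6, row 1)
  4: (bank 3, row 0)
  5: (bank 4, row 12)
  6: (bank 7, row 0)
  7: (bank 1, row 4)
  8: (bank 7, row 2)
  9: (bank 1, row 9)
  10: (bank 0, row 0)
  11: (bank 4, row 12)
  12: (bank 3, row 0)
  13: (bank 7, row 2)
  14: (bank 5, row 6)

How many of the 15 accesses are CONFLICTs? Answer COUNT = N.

COUNT = 8

step 0: bank4 1->1 [HIT]
step 1: bank3 None->0 [EMPTY]
step 2: bank7 2->4 [CONFLICT]
step 3: bank6 2->1 [CONFLICT]
step 4: bank3 0->0 [HIT]
step 5: bank4 1->12 [CONFLICT]
step 6: bank7 4->0 [CONFLICT]
step 7: bank1 1->4 [CONFLICT]
step 8: bank7 0->2 [CONFLICT]
step 9: bank1 4->9 [CONFLICT]
step 10: bank0 13->0 [CONFLICT]
step 11: bank4 12->12 [HIT]
step 12: bank3 0->0 [HIT]
step 13: bank7 2->2 [HIT]
step 14: bank5 None->6 [EMPTY]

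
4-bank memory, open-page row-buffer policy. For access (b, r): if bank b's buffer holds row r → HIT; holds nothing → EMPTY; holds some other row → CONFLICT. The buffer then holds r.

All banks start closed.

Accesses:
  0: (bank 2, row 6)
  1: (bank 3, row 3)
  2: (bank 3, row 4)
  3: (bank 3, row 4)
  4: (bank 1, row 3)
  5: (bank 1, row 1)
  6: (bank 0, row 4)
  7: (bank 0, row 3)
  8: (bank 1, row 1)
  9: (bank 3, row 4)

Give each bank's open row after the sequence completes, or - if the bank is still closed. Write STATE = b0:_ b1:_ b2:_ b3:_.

#0 (2,6) E
#1 (3,3) E
#2 (3,4) C  (was 3)
#3 (3,4) H  (was 4)
#4 (1,3) E
#5 (1,1) C  (was 3)
#6 (0,4) E
#7 (0,3) C  (was 4)
#8 (1,1) H  (was 1)
#9 (3,4) H  (was 4)

STATE = b0:3 b1:1 b2:6 b3:4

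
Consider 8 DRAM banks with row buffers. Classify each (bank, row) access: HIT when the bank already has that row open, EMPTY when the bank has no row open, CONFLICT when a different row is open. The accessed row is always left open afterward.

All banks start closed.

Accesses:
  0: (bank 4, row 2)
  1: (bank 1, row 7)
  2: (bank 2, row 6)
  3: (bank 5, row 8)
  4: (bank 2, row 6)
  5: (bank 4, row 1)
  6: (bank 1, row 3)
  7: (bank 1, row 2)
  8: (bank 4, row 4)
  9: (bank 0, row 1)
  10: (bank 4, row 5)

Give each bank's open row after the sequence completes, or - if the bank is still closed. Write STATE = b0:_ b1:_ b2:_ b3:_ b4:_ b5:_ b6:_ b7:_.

STATE = b0:1 b1:2 b2:6 b3:- b4:5 b5:8 b6:- b7:-

  [0] b4 r2: no row ⇒ E
  [1] b1 r7: no row ⇒ E
  [2] b2 r6: no row ⇒ E
  [3] b5 r8: no row ⇒ E
  [4] b2 r6: had r6 ⇒ H
  [5] b4 r1: had r2 ⇒ C
  [6] b1 r3: had r7 ⇒ C
  [7] b1 r2: had r3 ⇒ C
  [8] b4 r4: had r1 ⇒ C
  [9] b0 r1: no row ⇒ E
  [10] b4 r5: had r4 ⇒ C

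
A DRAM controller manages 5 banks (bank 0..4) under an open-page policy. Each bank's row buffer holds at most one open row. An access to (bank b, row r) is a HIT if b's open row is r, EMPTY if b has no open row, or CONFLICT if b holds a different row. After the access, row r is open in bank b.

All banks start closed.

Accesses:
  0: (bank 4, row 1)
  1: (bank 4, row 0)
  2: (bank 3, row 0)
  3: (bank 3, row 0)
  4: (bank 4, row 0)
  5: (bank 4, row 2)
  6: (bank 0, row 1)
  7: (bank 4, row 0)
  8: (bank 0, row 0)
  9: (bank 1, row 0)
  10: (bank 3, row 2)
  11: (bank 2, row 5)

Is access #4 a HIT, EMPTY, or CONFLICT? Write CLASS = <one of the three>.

CLASS = HIT

#0 (4,1) E
#1 (4,0) C  (was 1)
#2 (3,0) E
#3 (3,0) H  (was 0)
#4 (4,0) H  (was 0)
#5 (4,2) C  (was 0)
#6 (0,1) E
#7 (4,0) C  (was 2)
#8 (0,0) C  (was 1)
#9 (1,0) E
#10 (3,2) C  (was 0)
#11 (2,5) E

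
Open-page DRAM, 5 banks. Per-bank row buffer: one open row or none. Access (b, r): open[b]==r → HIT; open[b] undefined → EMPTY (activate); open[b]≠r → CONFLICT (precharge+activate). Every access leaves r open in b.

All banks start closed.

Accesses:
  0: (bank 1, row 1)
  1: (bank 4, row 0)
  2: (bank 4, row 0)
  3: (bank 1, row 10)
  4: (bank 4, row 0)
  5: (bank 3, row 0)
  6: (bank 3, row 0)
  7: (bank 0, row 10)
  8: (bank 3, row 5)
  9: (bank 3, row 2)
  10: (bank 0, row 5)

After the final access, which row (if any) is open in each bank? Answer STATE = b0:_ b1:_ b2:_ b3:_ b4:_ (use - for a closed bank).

0: bank 1 row 1 — prev None → EMPTY
1: bank 4 row 0 — prev None → EMPTY
2: bank 4 row 0 — prev 0 → HIT
3: bank 1 row 10 — prev 1 → CONFLICT
4: bank 4 row 0 — prev 0 → HIT
5: bank 3 row 0 — prev None → EMPTY
6: bank 3 row 0 — prev 0 → HIT
7: bank 0 row 10 — prev None → EMPTY
8: bank 3 row 5 — prev 0 → CONFLICT
9: bank 3 row 2 — prev 5 → CONFLICT
10: bank 0 row 5 — prev 10 → CONFLICT

STATE = b0:5 b1:10 b2:- b3:2 b4:0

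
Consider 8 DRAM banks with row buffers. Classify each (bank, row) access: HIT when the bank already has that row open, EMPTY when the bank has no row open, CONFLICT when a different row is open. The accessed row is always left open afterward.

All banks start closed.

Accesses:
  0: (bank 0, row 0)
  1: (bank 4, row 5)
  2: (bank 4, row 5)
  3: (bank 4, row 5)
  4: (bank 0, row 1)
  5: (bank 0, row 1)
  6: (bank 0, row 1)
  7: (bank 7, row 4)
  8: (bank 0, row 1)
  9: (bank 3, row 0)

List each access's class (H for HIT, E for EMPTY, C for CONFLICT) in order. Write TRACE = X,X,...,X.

TRACE = E,E,H,H,C,H,H,E,H,E

step 0: bank0 None->0 [EMPTY]
step 1: bank4 None->5 [EMPTY]
step 2: bank4 5->5 [HIT]
step 3: bank4 5->5 [HIT]
step 4: bank0 0->1 [CONFLICT]
step 5: bank0 1->1 [HIT]
step 6: bank0 1->1 [HIT]
step 7: bank7 None->4 [EMPTY]
step 8: bank0 1->1 [HIT]
step 9: bank3 None->0 [EMPTY]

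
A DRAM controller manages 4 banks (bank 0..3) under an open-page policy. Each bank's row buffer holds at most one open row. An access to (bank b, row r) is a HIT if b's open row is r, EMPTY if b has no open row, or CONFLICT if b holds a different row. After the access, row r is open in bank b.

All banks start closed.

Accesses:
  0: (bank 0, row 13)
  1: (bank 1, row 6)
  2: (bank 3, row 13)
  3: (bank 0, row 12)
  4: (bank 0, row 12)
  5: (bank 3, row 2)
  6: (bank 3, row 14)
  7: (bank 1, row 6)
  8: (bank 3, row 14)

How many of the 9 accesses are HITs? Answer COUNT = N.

#0 (0,13) E
#1 (1,6) E
#2 (3,13) E
#3 (0,12) C  (was 13)
#4 (0,12) H  (was 12)
#5 (3,2) C  (was 13)
#6 (3,14) C  (was 2)
#7 (1,6) H  (was 6)
#8 (3,14) H  (was 14)

COUNT = 3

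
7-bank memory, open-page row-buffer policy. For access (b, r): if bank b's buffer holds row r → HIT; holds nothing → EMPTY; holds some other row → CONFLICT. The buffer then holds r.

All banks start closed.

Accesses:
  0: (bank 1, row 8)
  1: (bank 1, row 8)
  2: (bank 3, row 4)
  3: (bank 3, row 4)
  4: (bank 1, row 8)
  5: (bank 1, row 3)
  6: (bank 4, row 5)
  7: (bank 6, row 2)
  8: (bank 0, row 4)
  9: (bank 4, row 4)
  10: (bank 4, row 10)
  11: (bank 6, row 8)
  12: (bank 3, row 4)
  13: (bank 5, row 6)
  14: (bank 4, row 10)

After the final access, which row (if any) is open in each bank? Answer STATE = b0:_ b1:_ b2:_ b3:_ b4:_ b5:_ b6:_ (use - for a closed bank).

  [0] b1 r8: no row ⇒ E
  [1] b1 r8: had r8 ⇒ H
  [2] b3 r4: no row ⇒ E
  [3] b3 r4: had r4 ⇒ H
  [4] b1 r8: had r8 ⇒ H
  [5] b1 r3: had r8 ⇒ C
  [6] b4 r5: no row ⇒ E
  [7] b6 r2: no row ⇒ E
  [8] b0 r4: no row ⇒ E
  [9] b4 r4: had r5 ⇒ C
  [10] b4 r10: had r4 ⇒ C
  [11] b6 r8: had r2 ⇒ C
  [12] b3 r4: had r4 ⇒ H
  [13] b5 r6: no row ⇒ E
  [14] b4 r10: had r10 ⇒ H

STATE = b0:4 b1:3 b2:- b3:4 b4:10 b5:6 b6:8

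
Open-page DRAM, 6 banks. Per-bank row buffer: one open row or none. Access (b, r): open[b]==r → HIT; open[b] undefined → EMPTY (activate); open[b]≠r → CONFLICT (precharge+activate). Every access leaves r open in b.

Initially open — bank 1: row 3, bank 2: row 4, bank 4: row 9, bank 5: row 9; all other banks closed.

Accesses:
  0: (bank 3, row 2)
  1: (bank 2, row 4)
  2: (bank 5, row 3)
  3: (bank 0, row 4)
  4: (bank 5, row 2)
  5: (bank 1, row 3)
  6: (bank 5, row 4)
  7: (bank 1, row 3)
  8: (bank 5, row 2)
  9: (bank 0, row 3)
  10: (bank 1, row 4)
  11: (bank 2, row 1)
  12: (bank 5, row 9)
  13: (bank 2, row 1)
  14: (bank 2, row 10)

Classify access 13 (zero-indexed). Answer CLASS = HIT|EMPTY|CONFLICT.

CLASS = HIT

step 0: bank3 None->2 [EMPTY]
step 1: bank2 4->4 [HIT]
step 2: bank5 9->3 [CONFLICT]
step 3: bank0 None->4 [EMPTY]
step 4: bank5 3->2 [CONFLICT]
step 5: bank1 3->3 [HIT]
step 6: bank5 2->4 [CONFLICT]
step 7: bank1 3->3 [HIT]
step 8: bank5 4->2 [CONFLICT]
step 9: bank0 4->3 [CONFLICT]
step 10: bank1 3->4 [CONFLICT]
step 11: bank2 4->1 [CONFLICT]
step 12: bank5 2->9 [CONFLICT]
step 13: bank2 1->1 [HIT]
step 14: bank2 1->10 [CONFLICT]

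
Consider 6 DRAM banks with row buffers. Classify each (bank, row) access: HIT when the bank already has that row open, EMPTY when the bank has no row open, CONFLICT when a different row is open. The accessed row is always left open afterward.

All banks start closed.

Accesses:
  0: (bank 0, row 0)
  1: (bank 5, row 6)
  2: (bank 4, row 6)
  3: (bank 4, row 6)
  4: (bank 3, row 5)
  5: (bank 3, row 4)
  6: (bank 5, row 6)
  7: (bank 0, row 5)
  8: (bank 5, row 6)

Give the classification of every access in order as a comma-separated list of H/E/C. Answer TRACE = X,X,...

0: bank 0 row 0 — prev None → EMPTY
1: bank 5 row 6 — prev None → EMPTY
2: bank 4 row 6 — prev None → EMPTY
3: bank 4 row 6 — prev 6 → HIT
4: bank 3 row 5 — prev None → EMPTY
5: bank 3 row 4 — prev 5 → CONFLICT
6: bank 5 row 6 — prev 6 → HIT
7: bank 0 row 5 — prev 0 → CONFLICT
8: bank 5 row 6 — prev 6 → HIT

TRACE = E,E,E,H,E,C,H,C,H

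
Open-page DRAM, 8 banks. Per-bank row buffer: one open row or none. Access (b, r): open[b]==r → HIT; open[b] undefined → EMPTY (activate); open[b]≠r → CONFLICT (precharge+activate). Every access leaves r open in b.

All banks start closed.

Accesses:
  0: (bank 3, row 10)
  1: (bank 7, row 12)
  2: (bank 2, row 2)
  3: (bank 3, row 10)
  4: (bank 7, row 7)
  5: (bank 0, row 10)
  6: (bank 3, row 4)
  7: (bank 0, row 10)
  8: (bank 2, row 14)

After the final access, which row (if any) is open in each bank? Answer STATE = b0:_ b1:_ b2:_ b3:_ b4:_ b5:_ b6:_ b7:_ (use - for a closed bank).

step 0: bank3 None->10 [EMPTY]
step 1: bank7 None->12 [EMPTY]
step 2: bank2 None->2 [EMPTY]
step 3: bank3 10->10 [HIT]
step 4: bank7 12->7 [CONFLICT]
step 5: bank0 None->10 [EMPTY]
step 6: bank3 10->4 [CONFLICT]
step 7: bank0 10->10 [HIT]
step 8: bank2 2->14 [CONFLICT]

STATE = b0:10 b1:- b2:14 b3:4 b4:- b5:- b6:- b7:7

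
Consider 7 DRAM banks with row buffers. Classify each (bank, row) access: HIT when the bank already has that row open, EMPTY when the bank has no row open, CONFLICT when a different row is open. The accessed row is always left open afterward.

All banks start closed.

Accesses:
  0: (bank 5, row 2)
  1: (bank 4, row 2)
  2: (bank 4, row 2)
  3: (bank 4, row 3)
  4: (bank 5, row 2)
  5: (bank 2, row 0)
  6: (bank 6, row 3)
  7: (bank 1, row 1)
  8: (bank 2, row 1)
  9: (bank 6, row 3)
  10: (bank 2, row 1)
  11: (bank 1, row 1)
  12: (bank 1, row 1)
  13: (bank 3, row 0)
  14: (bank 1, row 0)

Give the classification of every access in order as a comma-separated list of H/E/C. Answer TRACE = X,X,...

TRACE = E,E,H,C,H,E,E,E,C,H,H,H,H,E,C

#0 (5,2) E
#1 (4,2) E
#2 (4,2) H  (was 2)
#3 (4,3) C  (was 2)
#4 (5,2) H  (was 2)
#5 (2,0) E
#6 (6,3) E
#7 (1,1) E
#8 (2,1) C  (was 0)
#9 (6,3) H  (was 3)
#10 (2,1) H  (was 1)
#11 (1,1) H  (was 1)
#12 (1,1) H  (was 1)
#13 (3,0) E
#14 (1,0) C  (was 1)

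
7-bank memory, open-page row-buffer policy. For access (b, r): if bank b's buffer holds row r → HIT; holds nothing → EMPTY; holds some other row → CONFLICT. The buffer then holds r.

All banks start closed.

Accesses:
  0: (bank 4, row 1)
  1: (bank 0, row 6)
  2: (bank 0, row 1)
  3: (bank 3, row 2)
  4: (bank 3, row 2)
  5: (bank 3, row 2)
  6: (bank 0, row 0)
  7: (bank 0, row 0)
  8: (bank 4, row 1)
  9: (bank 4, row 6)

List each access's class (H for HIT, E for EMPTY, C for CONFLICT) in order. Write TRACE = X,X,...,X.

#0 (4,1) E
#1 (0,6) E
#2 (0,1) C  (was 6)
#3 (3,2) E
#4 (3,2) H  (was 2)
#5 (3,2) H  (was 2)
#6 (0,0) C  (was 1)
#7 (0,0) H  (was 0)
#8 (4,1) H  (was 1)
#9 (4,6) C  (was 1)

TRACE = E,E,C,E,H,H,C,H,H,C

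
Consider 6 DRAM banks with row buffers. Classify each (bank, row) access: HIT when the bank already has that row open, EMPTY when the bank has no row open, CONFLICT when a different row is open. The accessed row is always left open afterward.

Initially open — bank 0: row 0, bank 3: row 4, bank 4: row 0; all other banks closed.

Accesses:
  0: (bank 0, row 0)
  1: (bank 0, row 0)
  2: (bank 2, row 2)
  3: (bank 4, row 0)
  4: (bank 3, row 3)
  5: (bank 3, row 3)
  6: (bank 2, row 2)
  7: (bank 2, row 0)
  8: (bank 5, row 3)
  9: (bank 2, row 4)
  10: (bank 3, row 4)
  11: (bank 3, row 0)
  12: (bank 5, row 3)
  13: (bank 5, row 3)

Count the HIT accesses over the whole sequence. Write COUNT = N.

COUNT = 7

#0 (0,0) H  (was 0)
#1 (0,0) H  (was 0)
#2 (2,2) E
#3 (4,0) H  (was 0)
#4 (3,3) C  (was 4)
#5 (3,3) H  (was 3)
#6 (2,2) H  (was 2)
#7 (2,0) C  (was 2)
#8 (5,3) E
#9 (2,4) C  (was 0)
#10 (3,4) C  (was 3)
#11 (3,0) C  (was 4)
#12 (5,3) H  (was 3)
#13 (5,3) H  (was 3)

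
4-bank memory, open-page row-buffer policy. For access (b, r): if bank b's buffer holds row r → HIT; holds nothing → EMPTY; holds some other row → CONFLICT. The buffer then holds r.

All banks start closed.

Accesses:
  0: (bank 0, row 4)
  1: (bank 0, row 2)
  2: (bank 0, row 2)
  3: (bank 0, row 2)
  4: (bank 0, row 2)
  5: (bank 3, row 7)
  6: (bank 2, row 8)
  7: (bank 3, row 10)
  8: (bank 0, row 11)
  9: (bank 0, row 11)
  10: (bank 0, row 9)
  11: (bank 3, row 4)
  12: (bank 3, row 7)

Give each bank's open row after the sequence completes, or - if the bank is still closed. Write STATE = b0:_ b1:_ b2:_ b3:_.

STATE = b0:9 b1:- b2:8 b3:7

step 0: bank0 None->4 [EMPTY]
step 1: bank0 4->2 [CONFLICT]
step 2: bank0 2->2 [HIT]
step 3: bank0 2->2 [HIT]
step 4: bank0 2->2 [HIT]
step 5: bank3 None->7 [EMPTY]
step 6: bank2 None->8 [EMPTY]
step 7: bank3 7->10 [CONFLICT]
step 8: bank0 2->11 [CONFLICT]
step 9: bank0 11->11 [HIT]
step 10: bank0 11->9 [CONFLICT]
step 11: bank3 10->4 [CONFLICT]
step 12: bank3 4->7 [CONFLICT]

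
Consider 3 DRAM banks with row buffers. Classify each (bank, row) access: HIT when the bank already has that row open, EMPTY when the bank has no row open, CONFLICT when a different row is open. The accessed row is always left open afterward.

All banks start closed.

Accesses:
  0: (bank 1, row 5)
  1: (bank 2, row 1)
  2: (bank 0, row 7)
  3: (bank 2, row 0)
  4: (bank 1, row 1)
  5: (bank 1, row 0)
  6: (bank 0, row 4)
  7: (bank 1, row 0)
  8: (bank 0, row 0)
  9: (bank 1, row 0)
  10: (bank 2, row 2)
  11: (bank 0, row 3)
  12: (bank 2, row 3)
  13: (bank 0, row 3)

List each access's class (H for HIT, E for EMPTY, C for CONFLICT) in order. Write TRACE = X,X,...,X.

  [0] b1 r5: no row ⇒ E
  [1] b2 r1: no row ⇒ E
  [2] b0 r7: no row ⇒ E
  [3] b2 r0: had r1 ⇒ C
  [4] b1 r1: had r5 ⇒ C
  [5] b1 r0: had r1 ⇒ C
  [6] b0 r4: had r7 ⇒ C
  [7] b1 r0: had r0 ⇒ H
  [8] b0 r0: had r4 ⇒ C
  [9] b1 r0: had r0 ⇒ H
  [10] b2 r2: had r0 ⇒ C
  [11] b0 r3: had r0 ⇒ C
  [12] b2 r3: had r2 ⇒ C
  [13] b0 r3: had r3 ⇒ H

TRACE = E,E,E,C,C,C,C,H,C,H,C,C,C,H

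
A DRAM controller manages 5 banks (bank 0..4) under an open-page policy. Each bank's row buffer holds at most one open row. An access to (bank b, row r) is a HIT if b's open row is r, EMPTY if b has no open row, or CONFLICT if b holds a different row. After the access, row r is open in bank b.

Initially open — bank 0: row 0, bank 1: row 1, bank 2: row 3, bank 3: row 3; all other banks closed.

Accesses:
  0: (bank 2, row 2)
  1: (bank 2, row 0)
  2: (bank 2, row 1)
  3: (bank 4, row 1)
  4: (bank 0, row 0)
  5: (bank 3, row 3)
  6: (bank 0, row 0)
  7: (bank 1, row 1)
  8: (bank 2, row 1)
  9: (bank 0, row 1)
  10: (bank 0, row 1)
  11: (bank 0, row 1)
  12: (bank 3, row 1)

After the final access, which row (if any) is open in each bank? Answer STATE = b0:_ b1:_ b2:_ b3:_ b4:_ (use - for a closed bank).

STATE = b0:1 b1:1 b2:1 b3:1 b4:1

0: bank 2 row 2 — prev 3 → CONFLICT
1: bank 2 row 0 — prev 2 → CONFLICT
2: bank 2 row 1 — prev 0 → CONFLICT
3: bank 4 row 1 — prev None → EMPTY
4: bank 0 row 0 — prev 0 → HIT
5: bank 3 row 3 — prev 3 → HIT
6: bank 0 row 0 — prev 0 → HIT
7: bank 1 row 1 — prev 1 → HIT
8: bank 2 row 1 — prev 1 → HIT
9: bank 0 row 1 — prev 0 → CONFLICT
10: bank 0 row 1 — prev 1 → HIT
11: bank 0 row 1 — prev 1 → HIT
12: bank 3 row 1 — prev 3 → CONFLICT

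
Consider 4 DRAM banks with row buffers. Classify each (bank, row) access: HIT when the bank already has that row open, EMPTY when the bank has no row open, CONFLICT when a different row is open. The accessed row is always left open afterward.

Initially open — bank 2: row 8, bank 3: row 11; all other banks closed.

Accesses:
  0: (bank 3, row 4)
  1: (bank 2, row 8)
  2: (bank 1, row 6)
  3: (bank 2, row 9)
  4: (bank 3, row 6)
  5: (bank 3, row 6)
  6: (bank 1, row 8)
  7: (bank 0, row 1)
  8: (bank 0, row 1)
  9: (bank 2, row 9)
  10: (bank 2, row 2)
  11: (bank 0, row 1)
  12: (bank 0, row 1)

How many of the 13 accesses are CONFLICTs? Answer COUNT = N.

step 0: bank3 11->4 [CONFLICT]
step 1: bank2 8->8 [HIT]
step 2: bank1 None->6 [EMPTY]
step 3: bank2 8->9 [CONFLICT]
step 4: bank3 4->6 [CONFLICT]
step 5: bank3 6->6 [HIT]
step 6: bank1 6->8 [CONFLICT]
step 7: bank0 None->1 [EMPTY]
step 8: bank0 1->1 [HIT]
step 9: bank2 9->9 [HIT]
step 10: bank2 9->2 [CONFLICT]
step 11: bank0 1->1 [HIT]
step 12: bank0 1->1 [HIT]

COUNT = 5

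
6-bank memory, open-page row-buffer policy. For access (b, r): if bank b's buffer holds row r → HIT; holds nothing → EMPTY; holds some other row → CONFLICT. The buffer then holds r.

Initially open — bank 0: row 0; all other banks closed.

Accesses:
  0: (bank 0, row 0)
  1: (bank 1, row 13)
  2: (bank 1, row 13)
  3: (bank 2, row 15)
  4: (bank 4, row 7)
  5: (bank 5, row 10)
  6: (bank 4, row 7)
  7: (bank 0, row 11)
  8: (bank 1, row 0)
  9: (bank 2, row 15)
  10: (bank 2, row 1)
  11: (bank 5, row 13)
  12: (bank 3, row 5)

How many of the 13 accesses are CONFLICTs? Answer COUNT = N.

COUNT = 4

#0 (0,0) H  (was 0)
#1 (1,13) E
#2 (1,13) H  (was 13)
#3 (2,15) E
#4 (4,7) E
#5 (5,10) E
#6 (4,7) H  (was 7)
#7 (0,11) C  (was 0)
#8 (1,0) C  (was 13)
#9 (2,15) H  (was 15)
#10 (2,1) C  (was 15)
#11 (5,13) C  (was 10)
#12 (3,5) E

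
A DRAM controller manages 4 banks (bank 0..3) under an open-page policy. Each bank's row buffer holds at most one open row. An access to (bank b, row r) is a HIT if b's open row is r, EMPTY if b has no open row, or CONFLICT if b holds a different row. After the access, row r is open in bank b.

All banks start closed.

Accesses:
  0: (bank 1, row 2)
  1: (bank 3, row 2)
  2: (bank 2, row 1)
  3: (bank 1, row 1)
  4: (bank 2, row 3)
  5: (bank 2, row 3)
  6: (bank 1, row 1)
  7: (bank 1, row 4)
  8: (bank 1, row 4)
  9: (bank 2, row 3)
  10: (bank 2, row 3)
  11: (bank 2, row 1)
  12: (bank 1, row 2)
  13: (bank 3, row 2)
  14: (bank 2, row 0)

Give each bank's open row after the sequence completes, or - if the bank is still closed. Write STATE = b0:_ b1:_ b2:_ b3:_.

  [0] b1 r2: no row ⇒ E
  [1] b3 r2: no row ⇒ E
  [2] b2 r1: no row ⇒ E
  [3] b1 r1: had r2 ⇒ C
  [4] b2 r3: had r1 ⇒ C
  [5] b2 r3: had r3 ⇒ H
  [6] b1 r1: had r1 ⇒ H
  [7] b1 r4: had r1 ⇒ C
  [8] b1 r4: had r4 ⇒ H
  [9] b2 r3: had r3 ⇒ H
  [10] b2 r3: had r3 ⇒ H
  [11] b2 r1: had r3 ⇒ C
  [12] b1 r2: had r4 ⇒ C
  [13] b3 r2: had r2 ⇒ H
  [14] b2 r0: had r1 ⇒ C

STATE = b0:- b1:2 b2:0 b3:2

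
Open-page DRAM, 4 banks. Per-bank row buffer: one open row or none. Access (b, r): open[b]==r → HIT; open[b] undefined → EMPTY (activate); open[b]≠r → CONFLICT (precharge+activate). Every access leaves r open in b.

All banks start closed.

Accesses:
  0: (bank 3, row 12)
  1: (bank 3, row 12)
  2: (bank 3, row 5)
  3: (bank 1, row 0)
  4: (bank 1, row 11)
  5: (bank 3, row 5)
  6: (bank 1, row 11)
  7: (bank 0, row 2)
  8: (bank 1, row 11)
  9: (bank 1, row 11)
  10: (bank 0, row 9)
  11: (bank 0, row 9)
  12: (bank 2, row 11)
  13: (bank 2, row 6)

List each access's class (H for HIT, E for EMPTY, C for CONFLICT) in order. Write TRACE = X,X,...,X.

TRACE = E,H,C,E,C,H,H,E,H,H,C,H,E,C

step 0: bank3 None->12 [EMPTY]
step 1: bank3 12->12 [HIT]
step 2: bank3 12->5 [CONFLICT]
step 3: bank1 None->0 [EMPTY]
step 4: bank1 0->11 [CONFLICT]
step 5: bank3 5->5 [HIT]
step 6: bank1 11->11 [HIT]
step 7: bank0 None->2 [EMPTY]
step 8: bank1 11->11 [HIT]
step 9: bank1 11->11 [HIT]
step 10: bank0 2->9 [CONFLICT]
step 11: bank0 9->9 [HIT]
step 12: bank2 None->11 [EMPTY]
step 13: bank2 11->6 [CONFLICT]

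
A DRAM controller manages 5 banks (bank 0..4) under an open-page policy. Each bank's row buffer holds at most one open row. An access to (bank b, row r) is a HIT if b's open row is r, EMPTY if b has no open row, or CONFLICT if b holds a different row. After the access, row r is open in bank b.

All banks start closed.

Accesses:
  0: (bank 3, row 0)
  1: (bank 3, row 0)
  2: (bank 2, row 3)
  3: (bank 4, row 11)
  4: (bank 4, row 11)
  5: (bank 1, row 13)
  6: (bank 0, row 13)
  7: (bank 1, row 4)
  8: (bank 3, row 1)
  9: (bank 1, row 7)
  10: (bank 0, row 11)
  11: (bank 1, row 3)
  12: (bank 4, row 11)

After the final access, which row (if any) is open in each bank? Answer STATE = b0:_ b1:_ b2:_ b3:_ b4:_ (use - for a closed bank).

0: bank 3 row 0 — prev None → EMPTY
1: bank 3 row 0 — prev 0 → HIT
2: bank 2 row 3 — prev None → EMPTY
3: bank 4 row 11 — prev None → EMPTY
4: bank 4 row 11 — prev 11 → HIT
5: bank 1 row 13 — prev None → EMPTY
6: bank 0 row 13 — prev None → EMPTY
7: bank 1 row 4 — prev 13 → CONFLICT
8: bank 3 row 1 — prev 0 → CONFLICT
9: bank 1 row 7 — prev 4 → CONFLICT
10: bank 0 row 11 — prev 13 → CONFLICT
11: bank 1 row 3 — prev 7 → CONFLICT
12: bank 4 row 11 — prev 11 → HIT

STATE = b0:11 b1:3 b2:3 b3:1 b4:11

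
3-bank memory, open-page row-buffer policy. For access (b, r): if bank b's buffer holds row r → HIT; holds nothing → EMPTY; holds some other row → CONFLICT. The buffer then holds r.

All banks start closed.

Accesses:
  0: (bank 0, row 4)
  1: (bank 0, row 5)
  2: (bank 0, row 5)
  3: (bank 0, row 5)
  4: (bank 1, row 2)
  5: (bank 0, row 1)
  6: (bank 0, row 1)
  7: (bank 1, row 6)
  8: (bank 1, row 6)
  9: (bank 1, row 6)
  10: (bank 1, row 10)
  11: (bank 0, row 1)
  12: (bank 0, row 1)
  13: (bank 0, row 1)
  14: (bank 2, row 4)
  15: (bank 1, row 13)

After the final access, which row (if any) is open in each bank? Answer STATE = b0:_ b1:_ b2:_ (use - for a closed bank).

STATE = b0:1 b1:13 b2:4

#0 (0,4) E
#1 (0,5) C  (was 4)
#2 (0,5) H  (was 5)
#3 (0,5) H  (was 5)
#4 (1,2) E
#5 (0,1) C  (was 5)
#6 (0,1) H  (was 1)
#7 (1,6) C  (was 2)
#8 (1,6) H  (was 6)
#9 (1,6) H  (was 6)
#10 (1,10) C  (was 6)
#11 (0,1) H  (was 1)
#12 (0,1) H  (was 1)
#13 (0,1) H  (was 1)
#14 (2,4) E
#15 (1,13) C  (was 10)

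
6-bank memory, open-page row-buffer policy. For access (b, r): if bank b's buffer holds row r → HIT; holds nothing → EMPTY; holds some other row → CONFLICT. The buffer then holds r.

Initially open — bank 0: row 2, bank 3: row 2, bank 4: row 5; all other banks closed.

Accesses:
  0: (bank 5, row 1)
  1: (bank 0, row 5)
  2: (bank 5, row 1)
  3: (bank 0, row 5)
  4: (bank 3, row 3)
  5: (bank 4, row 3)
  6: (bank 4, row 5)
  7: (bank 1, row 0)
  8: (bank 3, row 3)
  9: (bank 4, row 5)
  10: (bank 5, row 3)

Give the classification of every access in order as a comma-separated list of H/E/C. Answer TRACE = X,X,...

TRACE = E,C,H,H,C,C,C,E,H,H,C

  [0] b5 r1: no row ⇒ E
  [1] b0 r5: had r2 ⇒ C
  [2] b5 r1: had r1 ⇒ H
  [3] b0 r5: had r5 ⇒ H
  [4] b3 r3: had r2 ⇒ C
  [5] b4 r3: had r5 ⇒ C
  [6] b4 r5: had r3 ⇒ C
  [7] b1 r0: no row ⇒ E
  [8] b3 r3: had r3 ⇒ H
  [9] b4 r5: had r5 ⇒ H
  [10] b5 r3: had r1 ⇒ C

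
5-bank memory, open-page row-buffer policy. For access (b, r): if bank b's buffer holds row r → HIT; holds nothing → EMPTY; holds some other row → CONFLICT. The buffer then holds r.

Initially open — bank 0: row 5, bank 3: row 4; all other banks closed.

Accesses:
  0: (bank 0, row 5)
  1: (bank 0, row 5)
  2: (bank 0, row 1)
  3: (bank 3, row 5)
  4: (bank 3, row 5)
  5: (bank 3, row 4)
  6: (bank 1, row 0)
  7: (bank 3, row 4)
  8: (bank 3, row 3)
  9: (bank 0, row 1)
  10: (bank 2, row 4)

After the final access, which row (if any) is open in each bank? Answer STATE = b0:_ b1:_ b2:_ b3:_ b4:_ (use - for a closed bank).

  [0] b0 r5: had r5 ⇒ H
  [1] b0 r5: had r5 ⇒ H
  [2] b0 r1: had r5 ⇒ C
  [3] b3 r5: had r4 ⇒ C
  [4] b3 r5: had r5 ⇒ H
  [5] b3 r4: had r5 ⇒ C
  [6] b1 r0: no row ⇒ E
  [7] b3 r4: had r4 ⇒ H
  [8] b3 r3: had r4 ⇒ C
  [9] b0 r1: had r1 ⇒ H
  [10] b2 r4: no row ⇒ E

STATE = b0:1 b1:0 b2:4 b3:3 b4:-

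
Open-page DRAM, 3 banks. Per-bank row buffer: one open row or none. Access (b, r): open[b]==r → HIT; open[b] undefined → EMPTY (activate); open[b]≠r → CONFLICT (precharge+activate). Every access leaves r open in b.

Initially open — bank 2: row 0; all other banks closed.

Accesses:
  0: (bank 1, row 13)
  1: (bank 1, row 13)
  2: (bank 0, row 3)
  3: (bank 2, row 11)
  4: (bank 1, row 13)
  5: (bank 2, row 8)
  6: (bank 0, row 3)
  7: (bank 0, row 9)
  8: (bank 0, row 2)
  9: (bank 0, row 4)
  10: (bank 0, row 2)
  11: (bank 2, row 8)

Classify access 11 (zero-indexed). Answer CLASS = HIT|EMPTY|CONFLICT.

  [0] b1 r13: no row ⇒ E
  [1] b1 r13: had r13 ⇒ H
  [2] b0 r3: no row ⇒ E
  [3] b2 r11: had r0 ⇒ C
  [4] b1 r13: had r13 ⇒ H
  [5] b2 r8: had r11 ⇒ C
  [6] b0 r3: had r3 ⇒ H
  [7] b0 r9: had r3 ⇒ C
  [8] b0 r2: had r9 ⇒ C
  [9] b0 r4: had r2 ⇒ C
  [10] b0 r2: had r4 ⇒ C
  [11] b2 r8: had r8 ⇒ H

CLASS = HIT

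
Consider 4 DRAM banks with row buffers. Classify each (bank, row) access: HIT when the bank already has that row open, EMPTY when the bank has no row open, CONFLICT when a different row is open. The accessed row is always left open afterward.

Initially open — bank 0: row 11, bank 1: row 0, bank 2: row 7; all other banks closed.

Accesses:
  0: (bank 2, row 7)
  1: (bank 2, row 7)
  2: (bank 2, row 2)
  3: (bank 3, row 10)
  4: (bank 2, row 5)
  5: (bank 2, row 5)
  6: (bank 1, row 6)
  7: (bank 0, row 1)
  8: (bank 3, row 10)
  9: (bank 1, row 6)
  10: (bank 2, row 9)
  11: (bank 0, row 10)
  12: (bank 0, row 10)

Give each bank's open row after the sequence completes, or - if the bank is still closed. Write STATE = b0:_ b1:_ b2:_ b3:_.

  [0] b2 r7: had r7 ⇒ H
  [1] b2 r7: had r7 ⇒ H
  [2] b2 r2: had r7 ⇒ C
  [3] b3 r10: no row ⇒ E
  [4] b2 r5: had r2 ⇒ C
  [5] b2 r5: had r5 ⇒ H
  [6] b1 r6: had r0 ⇒ C
  [7] b0 r1: had r11 ⇒ C
  [8] b3 r10: had r10 ⇒ H
  [9] b1 r6: had r6 ⇒ H
  [10] b2 r9: had r5 ⇒ C
  [11] b0 r10: had r1 ⇒ C
  [12] b0 r10: had r10 ⇒ H

STATE = b0:10 b1:6 b2:9 b3:10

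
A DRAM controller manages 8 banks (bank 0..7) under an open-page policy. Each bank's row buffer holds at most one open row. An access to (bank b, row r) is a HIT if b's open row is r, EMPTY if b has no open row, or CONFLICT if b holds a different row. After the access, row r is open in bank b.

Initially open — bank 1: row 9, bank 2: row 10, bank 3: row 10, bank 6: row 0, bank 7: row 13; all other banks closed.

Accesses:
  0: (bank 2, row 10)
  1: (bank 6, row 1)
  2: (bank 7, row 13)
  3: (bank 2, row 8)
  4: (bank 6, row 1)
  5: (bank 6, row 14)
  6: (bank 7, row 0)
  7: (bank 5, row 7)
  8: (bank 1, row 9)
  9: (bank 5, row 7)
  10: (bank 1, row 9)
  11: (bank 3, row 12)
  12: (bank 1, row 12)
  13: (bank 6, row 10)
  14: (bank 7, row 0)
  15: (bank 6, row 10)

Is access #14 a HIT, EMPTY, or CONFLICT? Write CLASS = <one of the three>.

CLASS = HIT

  [0] b2 r10: had r10 ⇒ H
  [1] b6 r1: had r0 ⇒ C
  [2] b7 r13: had r13 ⇒ H
  [3] b2 r8: had r10 ⇒ C
  [4] b6 r1: had r1 ⇒ H
  [5] b6 r14: had r1 ⇒ C
  [6] b7 r0: had r13 ⇒ C
  [7] b5 r7: no row ⇒ E
  [8] b1 r9: had r9 ⇒ H
  [9] b5 r7: had r7 ⇒ H
  [10] b1 r9: had r9 ⇒ H
  [11] b3 r12: had r10 ⇒ C
  [12] b1 r12: had r9 ⇒ C
  [13] b6 r10: had r14 ⇒ C
  [14] b7 r0: had r0 ⇒ H
  [15] b6 r10: had r10 ⇒ H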